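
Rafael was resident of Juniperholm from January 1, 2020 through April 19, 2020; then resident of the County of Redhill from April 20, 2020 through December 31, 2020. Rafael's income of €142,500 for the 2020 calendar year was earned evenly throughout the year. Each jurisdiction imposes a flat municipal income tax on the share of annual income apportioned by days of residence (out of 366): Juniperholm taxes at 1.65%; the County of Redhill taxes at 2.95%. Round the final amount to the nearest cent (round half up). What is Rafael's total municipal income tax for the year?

Juniperholm, January 1 – April 19, 2020: 110 days → €142,500 × 1.65% × 110/366 = €706.6598
The County of Redhill, April 20 – December 31, 2020: 256 days → €142,500 × 2.95% × 256/366 = €2,940.3279
Total = €3,646.9877

€3,646.99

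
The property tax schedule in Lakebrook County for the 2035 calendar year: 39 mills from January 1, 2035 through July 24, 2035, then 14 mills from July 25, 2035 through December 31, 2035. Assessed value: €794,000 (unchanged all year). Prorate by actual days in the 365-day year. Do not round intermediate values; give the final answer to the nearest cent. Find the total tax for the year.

€22,264.63

January 1 – July 24, 2035: 205 days at 39 mills → €794,000 × 3.9% × 205/365 = €17,391.8630
July 25 – December 31, 2035: 160 days at 14 mills → €794,000 × 1.4% × 160/365 = €4,872.7671
Total = €22,264.6301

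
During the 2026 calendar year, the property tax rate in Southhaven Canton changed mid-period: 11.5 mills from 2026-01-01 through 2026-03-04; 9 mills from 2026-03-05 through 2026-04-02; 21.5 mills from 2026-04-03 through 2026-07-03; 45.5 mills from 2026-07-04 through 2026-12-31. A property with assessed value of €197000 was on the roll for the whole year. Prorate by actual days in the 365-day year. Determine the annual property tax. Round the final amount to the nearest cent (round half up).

2026-01-01 to 2026-03-04: 63 days at 11.5 mills → €197000 × 1.15% × 63/365 = €391.0315
2026-03-05 to 2026-04-02: 29 days at 9 mills → €197000 × 0.9% × 29/365 = €140.8685
2026-04-03 to 2026-07-03: 92 days at 21.5 mills → €197000 × 2.15% × 92/365 = €1067.5781
2026-07-04 to 2026-12-31: 181 days at 45.5 mills → €197000 × 4.55% × 181/365 = €4444.9137
Total = €6044.3918

€6044.39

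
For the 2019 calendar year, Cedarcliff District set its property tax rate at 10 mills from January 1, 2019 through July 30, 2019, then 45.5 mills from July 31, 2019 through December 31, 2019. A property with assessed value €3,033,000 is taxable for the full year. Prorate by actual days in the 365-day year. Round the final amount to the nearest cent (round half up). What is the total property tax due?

January 1 – July 30, 2019: 211 days at 10 mills → €3,033,000 × 1% × 211/365 = €17,533.2329
July 31 – December 31, 2019: 154 days at 45.5 mills → €3,033,000 × 4.55% × 154/365 = €58,225.2904
Total = €75,758.5233

€75,758.52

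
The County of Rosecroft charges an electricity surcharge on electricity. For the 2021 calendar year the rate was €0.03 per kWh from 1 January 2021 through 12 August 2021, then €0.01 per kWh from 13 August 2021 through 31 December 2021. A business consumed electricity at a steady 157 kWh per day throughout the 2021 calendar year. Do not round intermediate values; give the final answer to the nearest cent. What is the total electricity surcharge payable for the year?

1 January – 12 August 2021: 224 days × 157 kWh/day = 35,168 kWh at €0.03/kWh → €1,055.04
13 August – 31 December 2021: 141 days × 157 kWh/day = 22,137 kWh at €0.01/kWh → €221.37

€1,276.41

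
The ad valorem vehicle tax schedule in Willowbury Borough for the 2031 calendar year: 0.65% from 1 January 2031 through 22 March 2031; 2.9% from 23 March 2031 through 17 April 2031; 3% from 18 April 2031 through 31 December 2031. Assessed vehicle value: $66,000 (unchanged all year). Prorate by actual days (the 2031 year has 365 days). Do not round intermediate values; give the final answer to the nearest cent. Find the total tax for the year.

1 January – 22 March 2031: 81 days at 0.65% → $66,000 × 0.65% × 81/365 = $95.2027
23 March – 17 April 2031: 26 days at 2.9% → $66,000 × 2.9% × 26/365 = $136.3397
18 April – 31 December 2031: 258 days at 3% → $66,000 × 3% × 258/365 = $1,399.5616
Total = $1,631.1041

$1,631.10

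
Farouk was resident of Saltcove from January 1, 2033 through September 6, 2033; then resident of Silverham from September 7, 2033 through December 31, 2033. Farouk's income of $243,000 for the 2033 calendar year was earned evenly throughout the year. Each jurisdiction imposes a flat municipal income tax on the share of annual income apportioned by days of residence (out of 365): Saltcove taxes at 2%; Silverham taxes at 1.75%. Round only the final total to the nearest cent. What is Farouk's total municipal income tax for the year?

$4,666.93

Saltcove, January 1 – September 6, 2033: 249 days → $243,000 × 2% × 249/365 = $3,315.4521
Silverham, September 7 – December 31, 2033: 116 days → $243,000 × 1.75% × 116/365 = $1,351.4795
Total = $4,666.9315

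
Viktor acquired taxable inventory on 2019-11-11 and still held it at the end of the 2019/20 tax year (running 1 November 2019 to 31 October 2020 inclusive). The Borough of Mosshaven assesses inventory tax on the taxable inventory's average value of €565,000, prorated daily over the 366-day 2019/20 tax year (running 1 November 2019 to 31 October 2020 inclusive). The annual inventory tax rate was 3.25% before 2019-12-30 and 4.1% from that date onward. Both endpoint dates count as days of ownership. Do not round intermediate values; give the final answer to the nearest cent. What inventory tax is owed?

€21,889.12

2019-11-11 to 2019-12-29: 49 days at 3.25% → €565,000 × 3.25% × 49/366 = €2,458.3675
2019-12-30 to 2020-10-31: 307 days at 4.1% → €565,000 × 4.1% × 307/366 = €19,430.7514
Total = €21,889.1189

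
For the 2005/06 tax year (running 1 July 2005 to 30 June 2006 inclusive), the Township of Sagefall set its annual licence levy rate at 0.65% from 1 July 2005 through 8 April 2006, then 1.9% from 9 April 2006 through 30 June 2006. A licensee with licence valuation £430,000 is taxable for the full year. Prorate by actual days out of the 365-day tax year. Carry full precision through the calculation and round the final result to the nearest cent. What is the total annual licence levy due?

£4,017.26

1 July 2005 – 8 April 2006: 282 days at 0.65% → £430,000 × 0.65% × 282/365 = £2,159.4247
9 April – 30 June 2006: 83 days at 1.9% → £430,000 × 1.9% × 83/365 = £1,857.8356
Total = £4,017.2603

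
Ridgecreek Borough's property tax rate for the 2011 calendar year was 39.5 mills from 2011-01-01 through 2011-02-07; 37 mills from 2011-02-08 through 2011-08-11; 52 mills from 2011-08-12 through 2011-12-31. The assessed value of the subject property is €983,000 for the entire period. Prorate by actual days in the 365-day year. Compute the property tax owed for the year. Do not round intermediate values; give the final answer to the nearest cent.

€42,363.26

2011-01-01 to 2011-02-07: 38 days at 39.5 mills → €983,000 × 3.95% × 38/365 = €4,042.4192
2011-02-08 to 2011-08-11: 185 days at 37 mills → €983,000 × 3.7% × 185/365 = €18,434.6164
2011-08-12 to 2011-12-31: 142 days at 52 mills → €983,000 × 5.2% × 142/365 = €19,886.2247
Total = €42,363.2603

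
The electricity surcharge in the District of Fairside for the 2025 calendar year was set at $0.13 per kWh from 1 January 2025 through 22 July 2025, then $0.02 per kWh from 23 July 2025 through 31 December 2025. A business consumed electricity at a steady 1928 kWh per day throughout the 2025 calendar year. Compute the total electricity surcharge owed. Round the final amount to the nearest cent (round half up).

$57,126.64

1 January – 22 July 2025: 203 days × 1928 kWh/day = 391,384 kWh at $0.13/kWh → $50,879.92
23 July – 31 December 2025: 162 days × 1928 kWh/day = 312,336 kWh at $0.02/kWh → $6,246.72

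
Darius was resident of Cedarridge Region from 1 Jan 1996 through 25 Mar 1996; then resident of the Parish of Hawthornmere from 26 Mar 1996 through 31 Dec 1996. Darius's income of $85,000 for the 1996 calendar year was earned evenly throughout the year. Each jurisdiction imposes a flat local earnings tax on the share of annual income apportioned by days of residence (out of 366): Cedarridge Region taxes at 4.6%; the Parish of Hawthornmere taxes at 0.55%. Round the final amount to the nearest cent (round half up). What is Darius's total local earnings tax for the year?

Cedarridge Region, 1 Jan – 25 Mar 1996: 85 days → $85,000 × 4.6% × 85/366 = $908.0601
The Parish of Hawthornmere, 26 Mar – 31 Dec 1996: 281 days → $85,000 × 0.55% × 281/366 = $358.9276
Total = $1,266.9877

$1,266.99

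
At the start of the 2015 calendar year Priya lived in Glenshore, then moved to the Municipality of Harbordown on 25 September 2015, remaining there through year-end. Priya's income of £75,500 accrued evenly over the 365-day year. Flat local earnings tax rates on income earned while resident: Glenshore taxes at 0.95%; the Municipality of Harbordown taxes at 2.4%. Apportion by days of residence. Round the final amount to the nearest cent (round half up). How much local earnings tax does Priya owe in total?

£1,011.18

Glenshore, 1 January – 24 September 2015: 267 days → £75,500 × 0.95% × 267/365 = £524.6733
The Municipality of Harbordown, 25 September – 31 December 2015: 98 days → £75,500 × 2.4% × 98/365 = £486.5096
Total = £1,011.1829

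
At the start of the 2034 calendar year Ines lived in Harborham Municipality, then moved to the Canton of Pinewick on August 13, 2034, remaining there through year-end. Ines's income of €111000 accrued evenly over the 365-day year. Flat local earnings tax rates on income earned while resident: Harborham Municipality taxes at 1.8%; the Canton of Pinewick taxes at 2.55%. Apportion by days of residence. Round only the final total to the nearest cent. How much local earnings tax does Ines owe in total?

€2319.60

Harborham Municipality, January 1 – August 12, 2034: 224 days → €111000 × 1.8% × 224/365 = €1226.1699
The Canton of Pinewick, August 13 – December 31, 2034: 141 days → €111000 × 2.55% × 141/365 = €1093.4260
Total = €2319.5959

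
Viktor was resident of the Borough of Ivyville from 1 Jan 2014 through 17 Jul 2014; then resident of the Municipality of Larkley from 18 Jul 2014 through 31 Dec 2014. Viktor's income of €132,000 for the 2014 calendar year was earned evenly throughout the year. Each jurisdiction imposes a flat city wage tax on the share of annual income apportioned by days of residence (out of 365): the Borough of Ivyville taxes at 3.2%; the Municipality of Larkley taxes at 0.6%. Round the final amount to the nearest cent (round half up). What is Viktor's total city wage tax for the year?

The Borough of Ivyville, 1 Jan – 17 Jul 2014: 198 days → €132,000 × 3.2% × 198/365 = €2,291.3753
The Municipality of Larkley, 18 Jul – 31 Dec 2014: 167 days → €132,000 × 0.6% × 167/365 = €362.3671
Total = €2,653.7425

€2,653.74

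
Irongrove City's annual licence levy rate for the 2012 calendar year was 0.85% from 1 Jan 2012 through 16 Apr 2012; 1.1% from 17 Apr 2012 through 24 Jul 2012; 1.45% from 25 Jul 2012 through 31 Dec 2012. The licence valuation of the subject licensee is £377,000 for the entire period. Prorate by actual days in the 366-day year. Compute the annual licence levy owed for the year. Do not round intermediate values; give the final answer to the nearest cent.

1 Jan – 16 Apr 2012: 107 days at 0.85% → £377,000 × 0.85% × 107/366 = £936.8347
17 Apr – 24 Jul 2012: 99 days at 1.1% → £377,000 × 1.1% × 99/366 = £1,121.7295
25 Jul – 31 Dec 2012: 160 days at 1.45% → £377,000 × 1.45% × 160/366 = £2,389.7268
Total = £4,448.2910

£4,448.29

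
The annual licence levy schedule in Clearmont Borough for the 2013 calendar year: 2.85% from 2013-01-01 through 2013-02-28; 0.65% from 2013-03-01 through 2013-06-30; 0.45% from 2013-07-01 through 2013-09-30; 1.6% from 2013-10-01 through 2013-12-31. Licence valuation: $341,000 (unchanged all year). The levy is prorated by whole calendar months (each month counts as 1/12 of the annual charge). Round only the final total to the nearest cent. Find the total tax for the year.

$4,106.21

2013-01-01 to 2013-02-28: 2 months at 2.85% → $341,000 × 2.85% × 2/12 = $1,619.7500
2013-03-01 to 2013-06-30: 4 months at 0.65% → $341,000 × 0.65% × 4/12 = $738.8333
2013-07-01 to 2013-09-30: 3 months at 0.45% → $341,000 × 0.45% × 3/12 = $383.6250
2013-10-01 to 2013-12-31: 3 months at 1.6% → $341,000 × 1.6% × 3/12 = $1,364.0000
Total = $4,106.2083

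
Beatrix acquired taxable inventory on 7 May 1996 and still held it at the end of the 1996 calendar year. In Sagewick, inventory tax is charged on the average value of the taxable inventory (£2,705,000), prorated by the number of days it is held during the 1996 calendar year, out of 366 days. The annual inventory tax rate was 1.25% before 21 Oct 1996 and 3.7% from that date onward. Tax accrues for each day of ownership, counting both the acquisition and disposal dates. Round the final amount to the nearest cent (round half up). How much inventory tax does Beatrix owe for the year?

7 May – 20 Oct 1996: 167 days at 1.25% → £2,705,000 × 1.25% × 167/366 = £15,428.1079
21 Oct – 31 Dec 1996: 72 days at 3.7% → £2,705,000 × 3.7% × 72/366 = £19,688.8525
Total = £35,116.9604

£35,116.96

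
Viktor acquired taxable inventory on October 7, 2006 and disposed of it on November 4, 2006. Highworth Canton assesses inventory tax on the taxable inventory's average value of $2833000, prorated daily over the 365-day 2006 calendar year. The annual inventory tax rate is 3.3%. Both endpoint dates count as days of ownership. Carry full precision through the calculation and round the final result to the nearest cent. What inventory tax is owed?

$7427.89

Days held (October 7 – November 4, 2006): 29 out of 365
Tax = $2833000 × 3.3% × 29/365 = $7427.8932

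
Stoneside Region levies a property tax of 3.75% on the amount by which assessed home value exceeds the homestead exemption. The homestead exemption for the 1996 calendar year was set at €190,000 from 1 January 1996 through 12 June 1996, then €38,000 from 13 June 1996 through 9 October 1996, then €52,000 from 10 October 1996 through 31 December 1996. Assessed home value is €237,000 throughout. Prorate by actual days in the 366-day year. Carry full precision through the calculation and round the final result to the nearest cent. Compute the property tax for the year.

€4,789.34

1 January – 12 June 1996: 164 days, exemption €190,000 → (€237,000 − €190,000) × 3.75% × 164/366 = €789.7541
13 June – 9 October 1996: 119 days, exemption €38,000 → (€237,000 − €38,000) × 3.75% × 119/366 = €2,426.3320
10 October – 31 December 1996: 83 days, exemption €52,000 → (€237,000 − €52,000) × 3.75% × 83/366 = €1,573.2582
Total = €4,789.3443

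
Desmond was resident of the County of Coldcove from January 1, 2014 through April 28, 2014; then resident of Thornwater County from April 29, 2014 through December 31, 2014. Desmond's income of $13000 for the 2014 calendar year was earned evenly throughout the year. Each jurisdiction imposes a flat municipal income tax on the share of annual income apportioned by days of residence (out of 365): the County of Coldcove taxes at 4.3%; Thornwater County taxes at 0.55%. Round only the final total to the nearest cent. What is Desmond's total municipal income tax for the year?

The County of Coldcove, January 1 – April 28, 2014: 118 days → $13000 × 4.3% × 118/365 = $180.7178
Thornwater County, April 29 – December 31, 2014: 247 days → $13000 × 0.55% × 247/365 = $48.3849
Total = $229.1027

$229.10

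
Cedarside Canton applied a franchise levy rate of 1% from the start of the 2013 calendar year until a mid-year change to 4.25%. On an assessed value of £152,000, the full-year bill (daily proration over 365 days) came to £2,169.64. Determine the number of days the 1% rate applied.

317 days

Let d = days at the first rate; then 365 − d days at the second rate.
£152,000 × [1%·d + 4.25%·(365−d)] / 365 = £2,169.64
Solving gives d = 317, so the new rate took effect on 14 Nov 2013.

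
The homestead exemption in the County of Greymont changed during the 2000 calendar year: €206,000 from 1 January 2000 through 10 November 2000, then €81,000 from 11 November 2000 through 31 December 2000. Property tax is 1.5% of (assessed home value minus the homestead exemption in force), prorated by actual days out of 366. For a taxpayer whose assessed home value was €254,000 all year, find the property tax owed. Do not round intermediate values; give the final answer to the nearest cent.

1 January – 10 November 2000: 315 days, exemption €206,000 → (€254,000 − €206,000) × 1.5% × 315/366 = €619.6721
11 November – 31 December 2000: 51 days, exemption €81,000 → (€254,000 − €81,000) × 1.5% × 51/366 = €361.5984
Total = €981.2705

€981.27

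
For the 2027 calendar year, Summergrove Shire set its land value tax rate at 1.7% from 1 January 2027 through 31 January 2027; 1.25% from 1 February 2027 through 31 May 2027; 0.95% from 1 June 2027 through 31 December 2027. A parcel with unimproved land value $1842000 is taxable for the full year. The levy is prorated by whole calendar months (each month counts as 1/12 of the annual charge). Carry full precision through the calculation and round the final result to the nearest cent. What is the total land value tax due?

$20492.25

1 January – 31 January 2027: 1 month at 1.7% → $1842000 × 1.7% × 1/12 = $2609.5000
1 February – 31 May 2027: 4 months at 1.25% → $1842000 × 1.25% × 4/12 = $7675.0000
1 June – 31 December 2027: 7 months at 0.95% → $1842000 × 0.95% × 7/12 = $10207.7500
Total = $20492.2500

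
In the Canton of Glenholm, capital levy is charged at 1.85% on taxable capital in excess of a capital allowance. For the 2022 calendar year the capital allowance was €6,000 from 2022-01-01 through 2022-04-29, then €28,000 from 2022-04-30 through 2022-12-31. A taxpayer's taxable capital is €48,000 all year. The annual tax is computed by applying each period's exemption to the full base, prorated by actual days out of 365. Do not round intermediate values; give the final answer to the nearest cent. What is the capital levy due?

2022-01-01 to 2022-04-29: 119 days, exemption €6,000 → (€48,000 − €6,000) × 1.85% × 119/365 = €253.3233
2022-04-30 to 2022-12-31: 246 days, exemption €28,000 → (€48,000 − €28,000) × 1.85% × 246/365 = €249.3699
Total = €502.6932

€502.69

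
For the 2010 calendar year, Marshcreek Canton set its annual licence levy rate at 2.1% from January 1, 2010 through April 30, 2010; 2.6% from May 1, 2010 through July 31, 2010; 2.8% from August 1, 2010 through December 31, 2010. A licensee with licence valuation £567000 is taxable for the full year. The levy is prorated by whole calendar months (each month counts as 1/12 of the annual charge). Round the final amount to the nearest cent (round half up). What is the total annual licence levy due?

January 1 – April 30, 2010: 4 months at 2.1% → £567000 × 2.1% × 4/12 = £3969.0000
May 1 – July 31, 2010: 3 months at 2.6% → £567000 × 2.6% × 3/12 = £3685.5000
August 1 – December 31, 2010: 5 months at 2.8% → £567000 × 2.8% × 5/12 = £6615.0000
Total = £14269.5000

£14269.50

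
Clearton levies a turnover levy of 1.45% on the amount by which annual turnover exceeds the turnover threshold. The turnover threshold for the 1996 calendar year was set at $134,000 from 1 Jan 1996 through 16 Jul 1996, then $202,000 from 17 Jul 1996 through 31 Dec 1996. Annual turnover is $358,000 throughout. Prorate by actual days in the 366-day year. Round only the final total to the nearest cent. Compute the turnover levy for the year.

1 Jan – 16 Jul 1996: 198 days, exemption $134,000 → ($358,000 − $134,000) × 1.45% × 198/366 = $1,757.1148
17 Jul – 31 Dec 1996: 168 days, exemption $202,000 → ($358,000 − $202,000) × 1.45% × 168/366 = $1,038.2951
Total = $2,795.4098

$2,795.41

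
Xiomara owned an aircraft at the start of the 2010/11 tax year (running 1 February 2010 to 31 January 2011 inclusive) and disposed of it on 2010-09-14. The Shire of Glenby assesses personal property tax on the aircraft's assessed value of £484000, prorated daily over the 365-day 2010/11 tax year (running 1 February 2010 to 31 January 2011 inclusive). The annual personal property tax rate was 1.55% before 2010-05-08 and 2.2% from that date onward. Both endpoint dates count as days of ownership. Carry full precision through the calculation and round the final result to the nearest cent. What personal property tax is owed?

£5765.57

2010-02-01 to 2010-05-07: 96 days at 1.55% → £484000 × 1.55% × 96/365 = £1973.1288
2010-05-08 to 2010-09-14: 130 days at 2.2% → £484000 × 2.2% × 130/365 = £3792.4384
Total = £5765.5671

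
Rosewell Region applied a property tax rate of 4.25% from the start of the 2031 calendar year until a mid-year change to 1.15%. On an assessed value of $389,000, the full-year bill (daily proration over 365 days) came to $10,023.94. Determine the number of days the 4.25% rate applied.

Let d = days at the first rate; then 365 − d days at the second rate.
$389,000 × [4.25%·d + 1.15%·(365−d)] / 365 = $10,023.94
Solving gives d = 168, so the new rate took effect on 18 Jun 2031.

168 days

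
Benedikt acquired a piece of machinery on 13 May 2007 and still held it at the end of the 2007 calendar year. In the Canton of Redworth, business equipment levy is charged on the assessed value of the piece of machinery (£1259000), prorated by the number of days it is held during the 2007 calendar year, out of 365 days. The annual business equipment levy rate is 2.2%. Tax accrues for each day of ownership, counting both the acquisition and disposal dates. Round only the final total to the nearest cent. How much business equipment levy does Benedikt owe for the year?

£17681.19

Days held (13 May – 31 December 2007): 233 out of 365
Tax = £1259000 × 2.2% × 233/365 = £17681.1890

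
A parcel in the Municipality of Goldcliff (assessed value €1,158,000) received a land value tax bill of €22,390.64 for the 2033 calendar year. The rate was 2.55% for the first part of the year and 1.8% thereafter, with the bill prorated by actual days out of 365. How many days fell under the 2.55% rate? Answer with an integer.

Let d = days at the first rate; then 365 − d days at the second rate.
€1,158,000 × [2.55%·d + 1.8%·(365−d)] / 365 = €22,390.64
Solving gives d = 65, so the new rate took effect on March 7, 2033.

65 days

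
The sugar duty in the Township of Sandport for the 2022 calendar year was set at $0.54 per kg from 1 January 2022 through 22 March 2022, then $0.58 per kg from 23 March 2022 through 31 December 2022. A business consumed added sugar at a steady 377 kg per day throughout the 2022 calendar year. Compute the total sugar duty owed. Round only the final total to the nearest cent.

$78,589.42

1 January – 22 March 2022: 81 days × 377 kg/day = 30,537 kg at $0.54/kg → $16,489.98
23 March – 31 December 2022: 284 days × 377 kg/day = 107,068 kg at $0.58/kg → $62,099.44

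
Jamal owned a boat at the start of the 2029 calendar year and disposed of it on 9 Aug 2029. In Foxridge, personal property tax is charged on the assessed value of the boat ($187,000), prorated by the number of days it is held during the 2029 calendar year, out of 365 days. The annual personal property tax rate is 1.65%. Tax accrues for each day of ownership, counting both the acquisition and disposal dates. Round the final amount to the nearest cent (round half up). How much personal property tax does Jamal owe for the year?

$1,868.21

Days held (1 Jan – 9 Aug 2029): 221 out of 365
Tax = $187,000 × 1.65% × 221/365 = $1,868.2068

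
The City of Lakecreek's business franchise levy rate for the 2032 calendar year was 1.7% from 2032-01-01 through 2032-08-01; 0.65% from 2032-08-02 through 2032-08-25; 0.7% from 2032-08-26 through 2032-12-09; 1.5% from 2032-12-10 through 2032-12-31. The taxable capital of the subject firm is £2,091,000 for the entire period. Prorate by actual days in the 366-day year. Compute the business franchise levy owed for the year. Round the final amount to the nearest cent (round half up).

£27,800.02

2032-01-01 to 2032-08-01: 214 days at 1.7% → £2,091,000 × 1.7% × 214/366 = £20,784.3115
2032-08-02 to 2032-08-25: 24 days at 0.65% → £2,091,000 × 0.65% × 24/366 = £891.2459
2032-08-26 to 2032-12-09: 106 days at 0.7% → £2,091,000 × 0.7% × 106/366 = £4,239.1311
2032-12-10 to 2032-12-31: 22 days at 1.5% → £2,091,000 × 1.5% × 22/366 = £1,885.3279
Total = £27,800.0164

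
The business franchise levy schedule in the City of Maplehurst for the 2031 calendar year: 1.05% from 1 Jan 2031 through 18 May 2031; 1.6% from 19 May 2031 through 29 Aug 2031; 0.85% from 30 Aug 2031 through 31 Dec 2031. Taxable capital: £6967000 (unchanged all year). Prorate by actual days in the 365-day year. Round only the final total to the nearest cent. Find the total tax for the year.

£79232.92

1 Jan – 18 May 2031: 138 days at 1.05% → £6967000 × 1.05% × 138/365 = £27658.0356
19 May – 29 Aug 2031: 103 days at 1.6% → £6967000 × 1.6% × 103/365 = £31456.4822
30 Aug – 31 Dec 2031: 124 days at 0.85% → £6967000 × 0.85% × 124/365 = £20118.4055
Total = £79232.9233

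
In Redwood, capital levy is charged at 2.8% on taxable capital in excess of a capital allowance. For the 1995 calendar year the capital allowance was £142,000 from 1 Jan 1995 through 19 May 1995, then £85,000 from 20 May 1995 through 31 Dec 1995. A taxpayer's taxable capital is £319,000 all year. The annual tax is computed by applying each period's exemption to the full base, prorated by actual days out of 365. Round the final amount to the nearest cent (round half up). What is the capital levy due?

£5,944.21

1 Jan – 19 May 1995: 139 days, exemption £142,000 → (£319,000 − £142,000) × 2.8% × 139/365 = £1,887.3534
20 May – 31 Dec 1995: 226 days, exemption £85,000 → (£319,000 − £85,000) × 2.8% × 226/365 = £4,056.8548
Total = £5,944.2082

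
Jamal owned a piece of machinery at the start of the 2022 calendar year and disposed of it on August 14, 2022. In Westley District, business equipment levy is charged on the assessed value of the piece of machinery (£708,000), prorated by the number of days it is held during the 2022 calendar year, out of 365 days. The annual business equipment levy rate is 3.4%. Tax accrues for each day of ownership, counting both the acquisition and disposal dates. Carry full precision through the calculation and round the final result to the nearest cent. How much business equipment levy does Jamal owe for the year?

£14,904.85

Days held (January 1 – August 14, 2022): 226 out of 365
Tax = £708,000 × 3.4% × 226/365 = £14,904.8548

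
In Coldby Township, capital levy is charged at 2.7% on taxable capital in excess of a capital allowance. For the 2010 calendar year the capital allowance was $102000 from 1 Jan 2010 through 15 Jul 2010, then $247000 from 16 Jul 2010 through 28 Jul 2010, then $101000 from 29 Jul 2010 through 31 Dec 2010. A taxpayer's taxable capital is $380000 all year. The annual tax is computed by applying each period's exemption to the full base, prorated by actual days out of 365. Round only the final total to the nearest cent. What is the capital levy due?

1 Jan – 15 Jul 2010: 196 days, exemption $102000 → ($380000 − $102000) × 2.7% × 196/365 = $4030.6192
16 Jul – 28 Jul 2010: 13 days, exemption $247000 → ($380000 − $247000) × 2.7% × 13/365 = $127.8986
29 Jul – 31 Dec 2010: 156 days, exemption $101000 → ($380000 − $101000) × 2.7% × 156/365 = $3219.5836
Total = $7378.1014

$7378.10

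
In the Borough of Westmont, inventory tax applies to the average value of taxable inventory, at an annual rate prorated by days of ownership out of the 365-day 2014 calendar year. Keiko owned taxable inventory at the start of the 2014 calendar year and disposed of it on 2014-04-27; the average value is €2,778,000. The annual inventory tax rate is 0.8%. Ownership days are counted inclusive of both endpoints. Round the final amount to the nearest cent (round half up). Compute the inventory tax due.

€7,123.86

Days held (2014-01-01 to 2014-04-27): 117 out of 365
Tax = €2,778,000 × 0.8% × 117/365 = €7,123.8575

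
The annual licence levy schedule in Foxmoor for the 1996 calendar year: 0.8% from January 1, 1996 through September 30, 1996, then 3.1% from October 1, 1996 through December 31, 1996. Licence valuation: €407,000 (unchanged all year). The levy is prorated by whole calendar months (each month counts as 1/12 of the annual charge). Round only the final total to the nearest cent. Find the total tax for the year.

€5,596.25

January 1 – September 30, 1996: 9 months at 0.8% → €407,000 × 0.8% × 9/12 = €2,442.0000
October 1 – December 31, 1996: 3 months at 3.1% → €407,000 × 3.1% × 3/12 = €3,154.2500
Total = €5,596.2500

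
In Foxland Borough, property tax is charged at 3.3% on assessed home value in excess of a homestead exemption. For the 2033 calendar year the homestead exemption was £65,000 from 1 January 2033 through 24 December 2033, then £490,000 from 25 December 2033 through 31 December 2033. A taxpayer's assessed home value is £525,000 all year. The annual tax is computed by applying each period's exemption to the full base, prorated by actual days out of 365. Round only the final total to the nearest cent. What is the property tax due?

1 January – 24 December 2033: 358 days, exemption £65,000 → (£525,000 − £65,000) × 3.3% × 358/365 = £14,888.8767
25 December – 31 December 2033: 7 days, exemption £490,000 → (£525,000 − £490,000) × 3.3% × 7/365 = £22.1507
Total = £14,911.0274

£14,911.03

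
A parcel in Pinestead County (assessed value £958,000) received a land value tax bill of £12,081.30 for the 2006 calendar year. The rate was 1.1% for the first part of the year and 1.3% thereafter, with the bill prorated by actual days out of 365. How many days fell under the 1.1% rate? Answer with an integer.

71 days

Let d = days at the first rate; then 365 − d days at the second rate.
£958,000 × [1.1%·d + 1.3%·(365−d)] / 365 = £12,081.30
Solving gives d = 71, so the new rate took effect on March 13, 2006.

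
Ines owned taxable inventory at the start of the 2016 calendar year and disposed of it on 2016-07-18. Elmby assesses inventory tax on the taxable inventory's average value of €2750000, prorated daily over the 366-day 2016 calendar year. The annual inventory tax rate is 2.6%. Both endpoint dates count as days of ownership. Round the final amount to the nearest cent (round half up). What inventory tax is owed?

Days held (2016-01-01 to 2016-07-18): 200 out of 366
Tax = €2750000 × 2.6% × 200/366 = €39071.0383

€39071.04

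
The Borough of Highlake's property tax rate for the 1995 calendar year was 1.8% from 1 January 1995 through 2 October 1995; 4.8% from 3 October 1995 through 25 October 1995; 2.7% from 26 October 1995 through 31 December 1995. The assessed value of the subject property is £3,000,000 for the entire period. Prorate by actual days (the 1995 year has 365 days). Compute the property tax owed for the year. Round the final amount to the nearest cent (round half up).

1 January – 2 October 1995: 275 days at 1.8% → £3,000,000 × 1.8% × 275/365 = £40,684.9315
3 October – 25 October 1995: 23 days at 4.8% → £3,000,000 × 4.8% × 23/365 = £9,073.9726
26 October – 31 December 1995: 67 days at 2.7% → £3,000,000 × 2.7% × 67/365 = £14,868.4932
Total = £64,627.3973

£64,627.40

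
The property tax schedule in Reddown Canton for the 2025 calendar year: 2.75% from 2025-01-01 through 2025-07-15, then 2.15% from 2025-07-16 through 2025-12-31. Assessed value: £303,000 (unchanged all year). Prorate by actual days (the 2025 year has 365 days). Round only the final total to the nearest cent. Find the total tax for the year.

£7,490.74

2025-01-01 to 2025-07-15: 196 days at 2.75% → £303,000 × 2.75% × 196/365 = £4,474.4384
2025-07-16 to 2025-12-31: 169 days at 2.15% → £303,000 × 2.15% × 169/365 = £3,016.3027
Total = £7,490.7411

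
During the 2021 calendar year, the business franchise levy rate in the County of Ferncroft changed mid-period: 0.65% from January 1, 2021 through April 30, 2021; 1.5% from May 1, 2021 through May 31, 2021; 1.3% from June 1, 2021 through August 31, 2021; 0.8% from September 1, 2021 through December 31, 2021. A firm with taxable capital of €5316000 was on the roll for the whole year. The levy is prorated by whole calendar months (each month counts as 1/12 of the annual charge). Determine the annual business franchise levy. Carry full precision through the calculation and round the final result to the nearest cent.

€49616.00

January 1 – April 30, 2021: 4 months at 0.65% → €5316000 × 0.65% × 4/12 = €11518.0000
May 1 – May 31, 2021: 1 month at 1.5% → €5316000 × 1.5% × 1/12 = €6645.0000
June 1 – August 31, 2021: 3 months at 1.3% → €5316000 × 1.3% × 3/12 = €17277.0000
September 1 – December 31, 2021: 4 months at 0.8% → €5316000 × 0.8% × 4/12 = €14176.0000
Total = €49616.0000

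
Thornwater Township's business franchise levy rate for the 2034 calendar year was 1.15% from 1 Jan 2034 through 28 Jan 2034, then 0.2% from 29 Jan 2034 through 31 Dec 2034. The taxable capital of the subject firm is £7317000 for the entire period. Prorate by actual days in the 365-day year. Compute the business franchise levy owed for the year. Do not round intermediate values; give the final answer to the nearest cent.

£19966.39

1 Jan – 28 Jan 2034: 28 days at 1.15% → £7317000 × 1.15% × 28/365 = £6454.9973
29 Jan – 31 Dec 2034: 337 days at 0.2% → £7317000 × 0.2% × 337/365 = £13511.3918
Total = £19966.3890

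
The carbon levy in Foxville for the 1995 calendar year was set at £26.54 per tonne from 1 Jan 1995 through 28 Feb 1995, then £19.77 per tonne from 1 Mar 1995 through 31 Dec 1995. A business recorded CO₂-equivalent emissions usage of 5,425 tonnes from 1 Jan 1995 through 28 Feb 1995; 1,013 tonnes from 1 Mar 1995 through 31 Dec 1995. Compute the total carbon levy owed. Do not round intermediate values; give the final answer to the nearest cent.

1 Jan – 28 Feb 1995: 5,425 tonnes at £26.54/tonne → £143,979.50
1 Mar – 31 Dec 1995: 1,013 tonnes at £19.77/tonne → £20,027.01

£164,006.51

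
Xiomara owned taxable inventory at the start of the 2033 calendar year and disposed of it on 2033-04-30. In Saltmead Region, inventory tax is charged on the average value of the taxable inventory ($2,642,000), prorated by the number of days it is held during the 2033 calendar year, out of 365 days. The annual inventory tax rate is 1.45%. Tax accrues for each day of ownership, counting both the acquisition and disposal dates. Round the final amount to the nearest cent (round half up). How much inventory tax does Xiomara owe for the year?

Days held (2033-01-01 to 2033-04-30): 120 out of 365
Tax = $2,642,000 × 1.45% × 120/365 = $12,594.7397

$12,594.74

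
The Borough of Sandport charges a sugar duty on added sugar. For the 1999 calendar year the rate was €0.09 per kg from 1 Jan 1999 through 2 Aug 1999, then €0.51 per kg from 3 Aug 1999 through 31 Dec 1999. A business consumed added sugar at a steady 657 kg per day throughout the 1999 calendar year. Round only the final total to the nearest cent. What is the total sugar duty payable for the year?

1 Jan – 2 Aug 1999: 214 days × 657 kg/day = 140,598 kg at €0.09/kg → €12653.82
3 Aug – 31 Dec 1999: 151 days × 657 kg/day = 99,207 kg at €0.51/kg → €50595.57

€63249.39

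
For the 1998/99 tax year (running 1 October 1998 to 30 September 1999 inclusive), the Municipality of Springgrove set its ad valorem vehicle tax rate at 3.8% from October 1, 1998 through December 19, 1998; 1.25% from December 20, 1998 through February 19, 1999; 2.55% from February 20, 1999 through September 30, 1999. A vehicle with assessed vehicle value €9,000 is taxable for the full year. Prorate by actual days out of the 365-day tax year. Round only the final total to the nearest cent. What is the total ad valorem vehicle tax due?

October 1 – December 19, 1998: 80 days at 3.8% → €9,000 × 3.8% × 80/365 = €74.9589
December 20, 1998 – February 19, 1999: 62 days at 1.25% → €9,000 × 1.25% × 62/365 = €19.1096
February 20 – September 30, 1999: 223 days at 2.55% → €9,000 × 2.55% × 223/365 = €140.2151
Total = €234.2836

€234.28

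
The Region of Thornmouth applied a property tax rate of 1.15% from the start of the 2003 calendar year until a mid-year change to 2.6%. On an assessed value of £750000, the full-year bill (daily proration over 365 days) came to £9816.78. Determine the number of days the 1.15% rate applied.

325 days

Let d = days at the first rate; then 365 − d days at the second rate.
£750000 × [1.15%·d + 2.6%·(365−d)] / 365 = £9816.78
Solving gives d = 325, so the new rate took effect on 22 November 2003.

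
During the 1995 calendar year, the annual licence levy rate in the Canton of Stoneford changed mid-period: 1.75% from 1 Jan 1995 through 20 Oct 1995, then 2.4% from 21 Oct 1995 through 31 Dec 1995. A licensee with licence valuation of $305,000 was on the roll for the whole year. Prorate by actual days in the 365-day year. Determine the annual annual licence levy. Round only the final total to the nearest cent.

1 Jan – 20 Oct 1995: 293 days at 1.75% → $305,000 × 1.75% × 293/365 = $4,284.6233
21 Oct – 31 Dec 1995: 72 days at 2.4% → $305,000 × 2.4% × 72/365 = $1,443.9452
Total = $5,728.5685

$5,728.57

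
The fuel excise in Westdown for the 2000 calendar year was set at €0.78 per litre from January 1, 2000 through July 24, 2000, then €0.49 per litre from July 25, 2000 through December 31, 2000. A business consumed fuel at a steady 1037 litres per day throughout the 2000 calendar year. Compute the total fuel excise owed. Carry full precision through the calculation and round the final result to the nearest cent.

January 1 – July 24, 2000: 206 days × 1037 litres/day = 213,622 litres at €0.78/litre → €166,625.16
July 25 – December 31, 2000: 160 days × 1037 litres/day = 165,920 litres at €0.49/litre → €81,300.80

€247,925.96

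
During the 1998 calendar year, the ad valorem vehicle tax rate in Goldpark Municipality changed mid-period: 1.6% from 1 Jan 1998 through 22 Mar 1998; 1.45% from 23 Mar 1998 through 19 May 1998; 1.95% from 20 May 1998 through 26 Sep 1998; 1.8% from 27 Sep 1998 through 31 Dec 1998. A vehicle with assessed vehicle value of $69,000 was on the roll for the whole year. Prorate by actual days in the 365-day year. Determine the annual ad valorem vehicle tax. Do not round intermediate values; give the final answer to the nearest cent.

$1,209.86

1 Jan – 22 Mar 1998: 81 days at 1.6% → $69,000 × 1.6% × 81/365 = $244.9973
23 Mar – 19 May 1998: 58 days at 1.45% → $69,000 × 1.45% × 58/365 = $158.9836
20 May – 26 Sep 1998: 130 days at 1.95% → $69,000 × 1.95% × 130/365 = $479.2192
27 Sep – 31 Dec 1998: 96 days at 1.8% → $69,000 × 1.8% × 96/365 = $326.6630
Total = $1,209.8630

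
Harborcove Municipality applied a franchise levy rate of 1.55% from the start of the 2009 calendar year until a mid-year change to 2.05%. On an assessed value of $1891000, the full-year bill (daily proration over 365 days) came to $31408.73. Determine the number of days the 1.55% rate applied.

Let d = days at the first rate; then 365 − d days at the second rate.
$1891000 × [1.55%·d + 2.05%·(365−d)] / 365 = $31408.73
Solving gives d = 284, so the new rate took effect on 12 October 2009.

284 days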